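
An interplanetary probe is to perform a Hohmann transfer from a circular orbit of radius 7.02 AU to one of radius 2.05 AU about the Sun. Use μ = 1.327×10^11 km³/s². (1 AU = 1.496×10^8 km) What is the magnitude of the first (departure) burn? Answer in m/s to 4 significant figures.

In km: r₁ = 7.02 × 1.496×10^8 = 1.050192×10^9 km; r₂ = 2.05 × 1.496×10^8 = 3.0668×10^8 km.
The Hohmann ellipse has a_t = (r₁ + r₂)/2 = 6.78436×10^8 km.
On the circular orbit at r = 1.050192×10^9 km, v_c = √(μ/r) = 11.241 km/s.
Vis-viva on the transfer ellipse at r = 1.050192×10^9 km gives v_t = √[μ(2/r − 1/a_t)] = 7.5577 km/s.
Δv₁ = |v_t − v_c| = |7.5577 − 11.241| = 3.683 km/s.

Δv₁ = 3683 m/s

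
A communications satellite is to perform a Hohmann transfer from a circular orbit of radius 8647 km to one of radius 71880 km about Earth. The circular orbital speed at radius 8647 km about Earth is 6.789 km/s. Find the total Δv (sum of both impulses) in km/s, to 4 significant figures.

From the circular-orbit relation v² = μ/r at r = 8647 km: μ = v²r = (6.789)² × 8647 = 3.98545×10^5 km³/s².
Semi-major axis of the transfer orbit: a_t = (8647 + 71880)/2 = 40263.5 km.
At r₁ the circular-orbit speed is v₁ = √(μ/r₁) = 6.789 km/s.
On the transfer ellipse at r₁, vis-viva gives v_p = √[μ(2/r₁ − 1/a_t)] = 9.071 km/s.
First burn Δv₁ = |v_p − v₁| = 2.282 km/s.
Circular speed at r₂: v₂ = √(μ/r₂) = 2.35469 km/s.
Transfer-orbit speed at r₂: v_a = √[μ(2/r₂ − 1/a_t)] = 1.09122 km/s.
Second burn Δv₂ = |v₂ − v_a| = 1.263 km/s.
Δv = Δv₁ + Δv₂ = 2.282 + 1.263 = 3.545 km/s.

Δv = 3.545 km/s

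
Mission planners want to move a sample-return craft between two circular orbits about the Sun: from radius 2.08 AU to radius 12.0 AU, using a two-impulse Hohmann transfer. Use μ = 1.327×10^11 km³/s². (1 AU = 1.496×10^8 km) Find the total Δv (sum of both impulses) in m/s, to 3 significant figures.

Δv = 10200 m/s

In km: r₁ = 2.08 × 1.496×10^8 = 3.11168×10^8 km; r₂ = 12.0 × 1.496×10^8 = 1.7952×10^9 km.
Semi-major axis of the transfer orbit: a_t = (3.11168×10^8 + 1.7952×10^9)/2 = 1.053184×10^9 km.
Circular speed at r₁: v₁ = √(μ/r₁) = √(1.327×10^11/3.11168×10^8) = 20.6509 km/s.
Transfer-orbit speed at r₁ (vis-viva): v_p = √[μ(2/r₁ − 1/a_t)] = 26.9614 km/s.
First burn Δv₁ = |v_p − v₁| = 6.3105 km/s.
At r₂, v₂ = √(μ/r₂) = 8.5976 km/s.
Transfer-orbit speed at r₂: v_a = √[μ(2/r₂ − 1/a_t)] = 4.6733 km/s.
Second burn Δv₂ = |v₂ − v_a| = 3.9243 km/s.
Δv = Δv₁ + Δv₂ = 6.3105 + 3.9243 = 10.23 km/s.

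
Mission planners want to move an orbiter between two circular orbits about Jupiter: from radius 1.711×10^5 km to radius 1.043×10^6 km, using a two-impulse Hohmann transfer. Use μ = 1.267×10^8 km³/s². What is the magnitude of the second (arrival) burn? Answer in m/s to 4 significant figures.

Δv₂ = 5170 m/s

The Hohmann ellipse has a_t = (r₁ + r₂)/2 = 6.0705×10^5 km.
On the circular orbit at r = 1.043×10^6 km, v_c = √(μ/r) = 11.0216 km/s.
Vis-viva on the transfer ellipse at r = 1.043×10^6 km gives v_t = √[μ(2/r − 1/a_t)] = 5.85139 km/s.
Δv₂ = |v_t − v_c| = |5.85139 − 11.0216| = 5.170 km/s.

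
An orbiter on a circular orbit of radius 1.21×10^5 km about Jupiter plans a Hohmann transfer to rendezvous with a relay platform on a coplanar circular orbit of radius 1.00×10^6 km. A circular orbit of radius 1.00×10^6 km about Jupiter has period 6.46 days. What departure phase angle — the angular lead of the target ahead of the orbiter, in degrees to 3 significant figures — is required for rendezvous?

φ = 104°

From Kepler's third law T² = 4π²r³/μ at r = 1.00×10^6 km, T = 6.46 days = 6.46 × 86400 s = 5.58144×10^5 s: μ = 4π²r³/T² = 1.26726×10^8 km³/s².
Semi-major axis of the transfer orbit: a_t = (1.210×10^5 + 1.000×10^6)/2 = 5.605×10^5 km.
Transfer time t = π√(a_t³/μ) = 1.1711×10^5 s.
The target's mean motion on its circular orbit is ω₂ = √(μ/r₂³) = 1.1257×10^-5 rad/s.
Angle swept by the target during transfer: ω₂·t = 1.3183 rad = 75.53°.
Arrival is 180° from departure on the ellipse, so φ = 180° − 75.53° = 104°.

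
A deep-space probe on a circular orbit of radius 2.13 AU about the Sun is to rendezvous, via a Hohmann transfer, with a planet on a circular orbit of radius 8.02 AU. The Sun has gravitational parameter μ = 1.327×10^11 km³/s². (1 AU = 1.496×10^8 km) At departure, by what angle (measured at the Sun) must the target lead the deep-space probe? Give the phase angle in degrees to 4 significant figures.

φ = 89.39°

In km: r₁ = 2.13 × 1.496×10^8 = 3.18648×10^8 km; r₂ = 8.02 × 1.496×10^8 = 1.199792×10^9 km.
Transfer-ellipse semi-major axis a_t = (r₁ + r₂)/2 = (3.18648×10^8 + 1.199792×10^9)/2 = 7.5922×10^8 km.
The half-period of the transfer ellipse is t = π√(a_t³/μ) = 1.8041×10^8 s.
The target's mean motion on its circular orbit is ω₂ = √(μ/r₂³) = 8.7655×10^-9 rad/s.
Angle swept by the target during transfer: ω₂·t = 1.5814 rad = 90.61°.
Arrival is 180° from departure on the ellipse, so φ = 180° − 90.61° = 89.39°.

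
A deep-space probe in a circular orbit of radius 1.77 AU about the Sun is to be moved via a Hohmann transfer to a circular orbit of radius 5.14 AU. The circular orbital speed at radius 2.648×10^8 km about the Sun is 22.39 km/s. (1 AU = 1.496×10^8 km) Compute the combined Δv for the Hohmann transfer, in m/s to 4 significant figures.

From the circular-orbit relation v² = μ/r at r = 2.648×10^8 km: μ = v²r = (22.39)² × 2.648×10^8 = 1.32747×10^11 km³/s².
In km: r₁ = 1.77 × 1.496×10^8 = 2.64792×10^8 km; r₂ = 5.14 × 1.496×10^8 = 7.68944×10^8 km.
Semi-major axis of the transfer orbit: a_t = (2.64792×10^8 + 7.68944×10^8)/2 = 5.16868×10^8 km.
At r₁ the circular-orbit speed is v₁ = √(μ/r₁) = 22.39034 km/s.
Transfer-orbit speed at r₁ (vis-viva equation): v_p = √[μ(2/r₁ − 1/a_t)] = 27.30978 km/s.
First burn Δv₁ = |v_p − v₁| = 4.919 km/s.
Circular speed at r₂: v₂ = √(μ/r₂) = 13.139 km/s.
Transfer-orbit speed at r₂: v_a = √[μ(2/r₂ − 1/a_t)] = 9.4043 km/s.
Second burn Δv₂ = |v₂ − v_a| = 3.735 km/s.
Total Δv = Δv₁ + Δv₂ = 8.654 km/s.

Δv = 8654 m/s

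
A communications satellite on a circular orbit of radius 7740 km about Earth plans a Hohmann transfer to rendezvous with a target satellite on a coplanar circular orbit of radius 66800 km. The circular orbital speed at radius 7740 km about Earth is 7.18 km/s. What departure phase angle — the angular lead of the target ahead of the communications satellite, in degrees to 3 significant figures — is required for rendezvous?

From the circular-orbit relation v² = μ/r at r = 7740 km: μ = v²r = (7.18)² × 7740 = 3.99016×10^5 km³/s².
Transfer-ellipse semi-major axis a_t = (r₁ + r₂)/2 = (7740 + 66800)/2 = 37270 km.
The half-period of the transfer ellipse is t = π√(a_t³/μ) = 35784.4 s.
Target angular speed ω₂ = √(μ/r₂³) = 3.65873×10^-5 rad/s.
Angle swept by the target during transfer: ω₂·t = 1.309255 rad = 75.01°.
Arrival is 180° from departure on the ellipse, so φ = 180° − 75.01° = 105°.

φ = 105°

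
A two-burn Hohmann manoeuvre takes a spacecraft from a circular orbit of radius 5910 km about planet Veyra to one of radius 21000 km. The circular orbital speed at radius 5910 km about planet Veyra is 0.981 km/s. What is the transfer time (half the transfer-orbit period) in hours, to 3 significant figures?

From the circular-orbit relation v² = μ/r at r = 5910 km: μ = v²r = (0.981)² × 5910 = 5687.55 km³/s².
Transfer-ellipse semi-major axis a_t = (r₁ + r₂)/2 = (5910 + 21000)/2 = 13455 km.
Half the transfer-orbit period gives t = π√(a_t³/μ) = 65010 s.
Converting: 65010 s ÷ 3600 s/hour = 18.1 hours.

t = 18.1 hours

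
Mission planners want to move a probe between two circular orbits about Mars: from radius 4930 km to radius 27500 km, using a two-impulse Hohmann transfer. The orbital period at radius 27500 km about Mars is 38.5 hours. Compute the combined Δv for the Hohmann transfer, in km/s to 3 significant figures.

From Kepler's third law T² = 4π²r³/μ at r = 27500 km, T = 38.5 hours = 38.5 × 3600 s = 1.386×10^5 s: μ = 4π²r³/T² = 42739.7 km³/s².
The Hohmann ellipse has a_t = (r₁ + r₂)/2 = 16215 km.
Circular speed at r₁: v₁ = √(μ/r₁) = √(42739.7/4930) = 2.944369 km/s.
On the transfer ellipse at r₁, vis-viva equation gives v_p = √[μ(2/r₁ − 1/a_t)] = 3.834424 km/s.
First burn Δv₁ = |v_p − v₁| = 0.8901 km/s.
At r₂, v₂ = √(μ/r₂) = 1.2467 km/s.
Transfer-orbit speed at r₂: v_a = √[μ(2/r₂ − 1/a_t)] = 0.68741 km/s.
Second burn Δv₂ = |v₂ − v_a| = 0.5593 km/s.
Total Δv = Δv₁ + Δv₂ = 1.449 km/s.

Δv = 1.45 km/s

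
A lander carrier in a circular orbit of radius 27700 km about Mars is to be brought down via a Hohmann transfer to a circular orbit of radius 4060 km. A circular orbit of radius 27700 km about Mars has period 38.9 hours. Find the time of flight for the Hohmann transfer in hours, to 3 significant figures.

t = 8.44 hours

From Kepler's third law T² = 4π²r³/μ at r = 27700 km, T = 38.9 hours = 38.9 × 3600 s = 1.4004×10^5 s: μ = 4π²r³/T² = 42785.3 km³/s².
Transfer-ellipse semi-major axis a_t = (r₁ + r₂)/2 = (27700 + 4060)/2 = 15880 km.
Half the transfer-orbit period gives t = π√(a_t³/μ) = 30390 s.
Converting: 30390 s ÷ 3600 s/hour = 8.44 hours.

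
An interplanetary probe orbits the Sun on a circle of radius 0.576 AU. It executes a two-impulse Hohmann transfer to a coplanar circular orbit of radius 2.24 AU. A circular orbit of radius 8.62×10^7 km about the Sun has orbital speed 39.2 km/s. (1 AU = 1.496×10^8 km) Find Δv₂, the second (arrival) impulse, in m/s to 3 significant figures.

Δv₂ = 7170 m/s

From the circular-orbit relation v² = μ/r at r = 8.62×10^7 km: μ = v²r = (39.2)² × 8.62×10^7 = 1.32458×10^11 km³/s².
In km: r₁ = 0.576 × 1.496×10^8 = 8.61696×10^7 km; r₂ = 2.24 × 1.496×10^8 = 3.35104×10^8 km.
Semi-major axis of the transfer orbit: a_t = (8.61696×10^7 + 3.35104×10^8)/2 = 2.106368×10^8 km.
On the circular orbit at r = 3.35104×10^8 km, v_c = √(μ/r) = 19.8815 km/s.
Vis-viva on the transfer ellipse at r = 3.35104×10^8 km gives v_t = √[μ(2/r − 1/a_t)] = 12.7163 km/s.
Δv₂ = |v_t − v_c| = |12.7163 − 19.8815| = 7.165 km/s.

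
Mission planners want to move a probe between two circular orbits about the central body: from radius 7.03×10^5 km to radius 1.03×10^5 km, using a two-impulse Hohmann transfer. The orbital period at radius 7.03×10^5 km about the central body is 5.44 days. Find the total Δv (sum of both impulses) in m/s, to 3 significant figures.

Δv = 12500 m/s

From Kepler's third law T² = 4π²r³/μ at r = 7.03×10^5 km, T = 5.44 days = 5.44 × 86400 s = 4.70016×10^5 s: μ = 4π²r³/T² = 6.20870×10^7 km³/s².
Transfer-ellipse semi-major axis a_t = (r₁ + r₂)/2 = (7.030×10^5 + 1.030×10^5)/2 = 4.030×10^5 km.
Circular speed at r₁: v₁ = √(μ/r₁) = √(6.20870×10^7/7.030×10^5) = 9.398 km/s.
On the transfer ellipse at r₁, vis-viva equation gives v_a = √[μ(2/r₁ − 1/a_t)] = 4.751 km/s.
First burn Δv₁ = |v_a − v₁| = 4.647 km/s.
At r₂, v₂ = √(μ/r₂) = 24.552 km/s.
Transfer-orbit speed at r₂: v_p = √[μ(2/r₂ − 1/a_t)] = 32.427 km/s.
Second burn Δv₂ = |v₂ − v_p| = 7.875 km/s.
Total Δv = Δv₁ + Δv₂ = 12.52 km/s.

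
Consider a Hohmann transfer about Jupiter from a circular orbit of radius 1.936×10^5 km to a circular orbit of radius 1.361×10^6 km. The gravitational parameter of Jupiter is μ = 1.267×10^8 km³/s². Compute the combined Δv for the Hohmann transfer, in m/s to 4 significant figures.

The Hohmann ellipse has a_t = (r₁ + r₂)/2 = 7.773×10^5 km.
Circular speed at r₁: v₁ = √(μ/r₁) = √(1.267×10^8/1.936×10^5) = 25.582 km/s.
On the transfer ellipse at r₁, vis-viva gives v_p = √[μ(2/r₁ − 1/a_t)] = 33.851 km/s.
First burn Δv₁ = |v_p − v₁| = 8.269 km/s.
At r₂, v₂ = √(μ/r₂) = 9.648 km/s.
Transfer-orbit speed at r₂: v_a = √[μ(2/r₂ − 1/a_t)] = 4.815 km/s.
Second burn Δv₂ = |v₂ − v_a| = 4.833 km/s.
Δv = Δv₁ + Δv₂ = 8.269 + 4.833 = 13.10 km/s.

Δv = 13100 m/s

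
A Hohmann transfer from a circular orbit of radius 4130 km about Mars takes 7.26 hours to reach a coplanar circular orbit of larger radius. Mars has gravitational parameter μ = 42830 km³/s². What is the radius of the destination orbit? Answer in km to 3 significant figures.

r₂ = 24600 km

Transfer time t = 7.26 hours = 26136 s, and t = π√(a_t³/μ).
So a_t = (μ t²/π²)^(1/3) = (42830 × (26136)² / π²)^(1/3) = 14365 km.
Since a_t = (r₁ + r₂)/2, r₂ = 2a_t − r₁ = 2×14365 − 4130 = 24600 km.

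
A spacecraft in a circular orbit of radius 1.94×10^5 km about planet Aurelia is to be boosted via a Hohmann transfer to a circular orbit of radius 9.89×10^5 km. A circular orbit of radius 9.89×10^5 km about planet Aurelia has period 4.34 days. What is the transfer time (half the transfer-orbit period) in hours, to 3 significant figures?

t = 24.1 hours

From Kepler's third law T² = 4π²r³/μ at r = 9.89×10^5 km, T = 4.34 days = 4.34 × 86400 s = 3.74976×10^5 s: μ = 4π²r³/T² = 2.71607×10^8 km³/s².
Semi-major axis of the transfer orbit: a_t = (1.940×10^5 + 9.890×10^5)/2 = 5.915×10^5 km.
Half the transfer-orbit period gives t = π√(a_t³/μ) = 86720 s.
Converting: 86720 s ÷ 3600 s/hour = 24.1 hours.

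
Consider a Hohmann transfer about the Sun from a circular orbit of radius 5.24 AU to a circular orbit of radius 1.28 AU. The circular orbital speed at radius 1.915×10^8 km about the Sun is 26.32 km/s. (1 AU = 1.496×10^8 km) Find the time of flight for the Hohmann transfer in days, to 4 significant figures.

From the circular-orbit relation v² = μ/r at r = 1.915×10^8 km: μ = v²r = (26.32)² × 1.915×10^8 = 1.32660×10^11 km³/s².
In km: r₁ = 5.24 × 1.496×10^8 = 7.83904×10^8 km; r₂ = 1.28 × 1.496×10^8 = 1.91488×10^8 km.
The Hohmann ellipse has a_t = (r₁ + r₂)/2 = 4.87696×10^8 km.
By Kepler's third law the transfer-orbit period is T = 2π√(a_t³/μ), so t = T/2 = 9.290×10^7 s.
Converting: 9.290×10^7 s ÷ 86400 s/day = 1075 days.

t = 1075 days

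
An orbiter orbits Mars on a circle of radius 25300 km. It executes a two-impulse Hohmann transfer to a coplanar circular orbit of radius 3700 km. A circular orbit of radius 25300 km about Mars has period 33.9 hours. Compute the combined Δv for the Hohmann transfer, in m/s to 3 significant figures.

From Kepler's third law T² = 4π²r³/μ at r = 25300 km, T = 33.9 hours = 33.9 × 3600 s = 1.2204×10^5 s: μ = 4π²r³/T² = 42925.7 km³/s².
Transfer-ellipse semi-major axis a_t = (r₁ + r₂)/2 = (25300 + 3700)/2 = 14500 km.
At r₁ the circular-orbit speed is v₁ = √(μ/r₁) = 1.3026 km/s.
On the transfer ellipse at r₁, v² = μ(2/r − 1/a) gives v_a = √[μ(2/r₁ − 1/a_t)] = 0.65798 km/s.
First burn Δv₁ = |v_a − v₁| = 0.6446 km/s.
Circular speed at r₂: v₂ = √(μ/r₂) = 3.406 km/s.
Transfer-orbit speed at r₂: v_p = √[μ(2/r₂ − 1/a_t)] = 4.499 km/s.
Second burn Δv₂ = |v₂ − v_p| = 1.093 km/s.
Δv = Δv₁ + Δv₂ = 0.6446 + 1.093 = 1.738 km/s.

Δv = 1740 m/s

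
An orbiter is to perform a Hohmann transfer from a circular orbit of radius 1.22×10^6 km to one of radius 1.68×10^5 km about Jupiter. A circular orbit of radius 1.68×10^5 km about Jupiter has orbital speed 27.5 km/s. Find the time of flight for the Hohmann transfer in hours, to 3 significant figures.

t = 44.8 hours

From the circular-orbit relation v² = μ/r at r = 1.68×10^5 km: μ = v²r = (27.5)² × 1.68×10^5 = 1.27050×10^8 km³/s².
Transfer-ellipse semi-major axis a_t = (r₁ + r₂)/2 = (1.220×10^6 + 1.680×10^5)/2 = 6.940×10^5 km.
By Kepler's third law the transfer-orbit period is T = 2π√(a_t³/μ), so t = T/2 = 1.6114×10^5 s.
Converting: 1.6114×10^5 s ÷ 3600 s/hour = 44.8 hours.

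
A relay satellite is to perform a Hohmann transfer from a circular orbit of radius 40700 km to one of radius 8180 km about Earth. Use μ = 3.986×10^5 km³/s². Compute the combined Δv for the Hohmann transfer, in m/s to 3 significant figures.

Δv = 3350 m/s

The Hohmann ellipse has a_t = (r₁ + r₂)/2 = 24440 km.
At r₁ the circular-orbit speed is v₁ = √(μ/r₁) = 3.129 km/s.
Transfer-orbit speed at r₁ (v² = μ(2/r − 1/a)): v_a = √[μ(2/r₁ − 1/a_t)] = 1.810 km/s.
First burn Δv₁ = |v_a − v₁| = 1.319 km/s.
Circular speed at r₂: v₂ = √(μ/r₂) = 6.9806 km/s.
Transfer-orbit speed at r₂: v_p = √[μ(2/r₂ − 1/a_t)] = 9.0082 km/s.
Second burn Δv₂ = |v₂ − v_p| = 2.028 km/s.
Total Δv = Δv₁ + Δv₂ = 3.347 km/s.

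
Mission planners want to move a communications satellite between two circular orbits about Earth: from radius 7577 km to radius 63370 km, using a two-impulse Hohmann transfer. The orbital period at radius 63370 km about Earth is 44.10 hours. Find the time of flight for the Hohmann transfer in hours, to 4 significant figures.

t = 9.235 hours

From Kepler's third law T² = 4π²r³/μ at r = 63370 km, T = 44.10 hours = 44.10 × 3600 s = 1.5876×10^5 s: μ = 4π²r³/T² = 3.98592×10^5 km³/s².
The Hohmann ellipse has a_t = (r₁ + r₂)/2 = 35473.5 km.
Half the transfer-orbit period gives t = π√(a_t³/μ) = 33246 s.
Converting: 33246 s ÷ 3600 s/hour = 9.235 hours.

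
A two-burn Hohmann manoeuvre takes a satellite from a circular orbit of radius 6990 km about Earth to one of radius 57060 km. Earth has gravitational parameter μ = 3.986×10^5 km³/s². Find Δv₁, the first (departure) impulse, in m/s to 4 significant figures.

Δv₁ = 2528 m/s

Transfer-ellipse semi-major axis a_t = (r₁ + r₂)/2 = (6990 + 57060)/2 = 32025 km.
Circular speed at r = 6990 km: v_c = √(μ/r) = 7.55144 km/s.
Vis-viva on the transfer ellipse at r = 6990 km gives v_t = √[μ(2/r − 1/a_t)] = 10.0798 km/s.
Δv₁ = |v_t − v_c| = |10.0798 − 7.55144| = 2.528 km/s.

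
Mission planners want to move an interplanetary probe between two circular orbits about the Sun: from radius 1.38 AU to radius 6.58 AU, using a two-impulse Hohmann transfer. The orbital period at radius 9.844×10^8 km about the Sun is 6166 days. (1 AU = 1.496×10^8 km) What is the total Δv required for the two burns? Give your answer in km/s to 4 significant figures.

From Kepler's third law T² = 4π²r³/μ at r = 9.844×10^8 km, T = 6166 days = 6166 × 86400 s = 5.327424×10^8 s: μ = 4π²r³/T² = 1.32691×10^11 km³/s².
In km: r₁ = 1.38 × 1.496×10^8 = 2.06448×10^8 km; r₂ = 6.58 × 1.496×10^8 = 9.84368×10^8 km.
Transfer-ellipse semi-major axis a_t = (r₁ + r₂)/2 = (2.06448×10^8 + 9.84368×10^8)/2 = 5.95408×10^8 km.
At r₁ the circular-orbit speed is v₁ = √(μ/r₁) = 25.35214 km/s.
On the transfer ellipse at r₁, vis-viva gives v_p = √[μ(2/r₁ − 1/a_t)] = 32.59763 km/s.
First burn Δv₁ = |v_p − v₁| = 7.245 km/s.
At r₂, v₂ = √(μ/r₂) = 11.6102 km/s.
Transfer-orbit speed at r₂: v_a = √[μ(2/r₂ − 1/a_t)] = 6.83659 km/s.
Second burn Δv₂ = |v₂ − v_a| = 4.774 km/s.
Δv = Δv₁ + Δv₂ = 7.245 + 4.774 = 12.02 km/s.

Δv = 12.02 km/s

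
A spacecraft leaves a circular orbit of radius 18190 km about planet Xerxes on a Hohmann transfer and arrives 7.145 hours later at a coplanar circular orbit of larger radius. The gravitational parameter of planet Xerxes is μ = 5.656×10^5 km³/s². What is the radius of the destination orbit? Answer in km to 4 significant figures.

Transfer time t = 7.145 hours = 25722 s, and t = π√(a_t³/μ).
So a_t = (μ t²/π²)^(1/3) = (5.656×10^5 × (25722)² / π²)^(1/3) = 33595 km.
Since a_t = (r₁ + r₂)/2, r₂ = 2a_t − r₁ = 2×33595 − 18190 = 49000 km.

r₂ = 49000 km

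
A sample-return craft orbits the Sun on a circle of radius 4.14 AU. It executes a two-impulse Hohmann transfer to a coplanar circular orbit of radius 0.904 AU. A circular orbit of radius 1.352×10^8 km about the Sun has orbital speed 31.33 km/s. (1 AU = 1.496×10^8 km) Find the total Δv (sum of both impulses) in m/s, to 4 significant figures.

Δv = 14680 m/s

From the circular-orbit relation v² = μ/r at r = 1.352×10^8 km: μ = v²r = (31.33)² × 1.352×10^8 = 1.32708×10^11 km³/s².
In km: r₁ = 4.14 × 1.496×10^8 = 6.19344×10^8 km; r₂ = 0.904 × 1.496×10^8 = 1.352384×10^8 km.
The Hohmann ellipse has a_t = (r₁ + r₂)/2 = 3.772912×10^8 km.
At r₁ the circular-orbit speed is v₁ = √(μ/r₁) = 14.638 km/s.
On the transfer ellipse at r₁, vis-viva equation gives v_a = √[μ(2/r₁ − 1/a_t)] = 8.7638 km/s.
First burn Δv₁ = |v_a − v₁| = 5.874 km/s.
Circular speed at r₂: v₂ = √(μ/r₂) = 31.33 km/s.
Transfer-orbit speed at r₂: v_p = √[μ(2/r₂ − 1/a_t)] = 40.14 km/s.
Second burn Δv₂ = |v₂ − v_p| = 8.810 km/s.
Δv = Δv₁ + Δv₂ = 5.874 + 8.810 = 14.68 km/s.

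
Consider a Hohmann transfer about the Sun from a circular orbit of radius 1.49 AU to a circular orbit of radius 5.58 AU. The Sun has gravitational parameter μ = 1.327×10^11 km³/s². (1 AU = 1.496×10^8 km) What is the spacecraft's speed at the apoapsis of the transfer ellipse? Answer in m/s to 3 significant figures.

v = 8190 m/s

In km: r₁ = 1.49 × 1.496×10^8 = 2.22904×10^8 km; r₂ = 5.58 × 1.496×10^8 = 8.34768×10^8 km.
Semi-major axis of the transfer orbit: a_t = (2.22904×10^8 + 8.34768×10^8)/2 = 5.28836×10^8 km.
The apoapsis of the transfer ellipse is at r = 8.34768×10^8 km.
From the vis-viva equation, v = √[μ(2/r − 1/a_t)] = 8.186 km/s.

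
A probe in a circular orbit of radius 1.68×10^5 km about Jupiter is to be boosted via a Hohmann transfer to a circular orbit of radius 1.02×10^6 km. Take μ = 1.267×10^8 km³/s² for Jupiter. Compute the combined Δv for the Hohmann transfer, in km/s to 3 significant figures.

Δv = 13.7 km/s

Transfer-ellipse semi-major axis a_t = (r₁ + r₂)/2 = (1.680×10^5 + 1.020×10^6)/2 = 5.940×10^5 km.
At r₁ the circular-orbit speed is v₁ = √(μ/r₁) = 27.46210 km/s.
On the transfer ellipse at r₁, v² = μ(2/r − 1/a) gives v_p = √[μ(2/r₁ − 1/a_t)] = 35.98658 km/s.
First burn Δv₁ = |v_p − v₁| = 8.524 km/s.
At r₂, v₂ = √(μ/r₂) = 11.145 km/s.
Transfer-orbit speed at r₂: v_a = √[μ(2/r₂ − 1/a_t)] = 5.9272 km/s.
Second burn Δv₂ = |v₂ − v_a| = 5.218 km/s.
Total Δv = Δv₁ + Δv₂ = 13.74 km/s.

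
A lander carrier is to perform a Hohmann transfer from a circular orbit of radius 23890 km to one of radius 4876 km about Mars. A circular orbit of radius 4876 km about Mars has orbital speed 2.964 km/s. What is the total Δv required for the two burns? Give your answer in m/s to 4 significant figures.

From the circular-orbit relation v² = μ/r at r = 4876 km: μ = v²r = (2.964)² × 4876 = 42837.1 km³/s².
Semi-major axis of the transfer orbit: a_t = (23890 + 4876)/2 = 14383 km.
Circular speed at r₁: v₁ = √(μ/r₁) = √(42837.1/23890) = 1.3391 km/s.
Transfer-orbit speed at r₁ (v² = μ(2/r − 1/a)): v_a = √[μ(2/r₁ − 1/a_t)] = 0.77967 km/s.
First burn Δv₁ = |v_a − v₁| = 0.5594 km/s.
At r₂, v₂ = √(μ/r₂) = 2.964 km/s.
Transfer-orbit speed at r₂: v_p = √[μ(2/r₂ − 1/a_t)] = 3.820 km/s.
Second burn Δv₂ = |v₂ − v_p| = 0.8560 km/s.
Δv = Δv₁ + Δv₂ = 0.5594 + 0.8560 = 1.415 km/s.

Δv = 1415 m/s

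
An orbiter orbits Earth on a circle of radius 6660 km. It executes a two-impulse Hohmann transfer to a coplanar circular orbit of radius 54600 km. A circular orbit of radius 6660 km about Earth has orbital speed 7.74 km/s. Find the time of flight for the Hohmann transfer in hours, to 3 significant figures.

From the circular-orbit relation v² = μ/r at r = 6660 km: μ = v²r = (7.74)² × 6660 = 3.98985×10^5 km³/s².
The Hohmann ellipse has a_t = (r₁ + r₂)/2 = 30630 km.
By Kepler's third law the transfer-orbit period is T = 2π√(a_t³/μ), so t = T/2 = 26660 s.
Converting: 26660 s ÷ 3600 s/hour = 7.41 hours.

t = 7.41 hours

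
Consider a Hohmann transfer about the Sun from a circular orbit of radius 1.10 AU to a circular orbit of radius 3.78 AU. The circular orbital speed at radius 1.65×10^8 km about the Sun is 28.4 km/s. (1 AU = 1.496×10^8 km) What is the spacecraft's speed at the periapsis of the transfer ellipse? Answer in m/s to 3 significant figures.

From the circular-orbit relation v² = μ/r at r = 1.65×10^8 km: μ = v²r = (28.4)² × 1.65×10^8 = 1.33082×10^11 km³/s².
In km: r₁ = 1.10 × 1.496×10^8 = 1.6456×10^8 km; r₂ = 3.78 × 1.496×10^8 = 5.65488×10^8 km.
The Hohmann ellipse has a_t = (r₁ + r₂)/2 = 3.65024×10^8 km.
At periapsis, r = 1.6456×10^8 km.
Applying v² = μ(2/r − 1/a_t): v = 35.40 km/s.

v = 35400 m/s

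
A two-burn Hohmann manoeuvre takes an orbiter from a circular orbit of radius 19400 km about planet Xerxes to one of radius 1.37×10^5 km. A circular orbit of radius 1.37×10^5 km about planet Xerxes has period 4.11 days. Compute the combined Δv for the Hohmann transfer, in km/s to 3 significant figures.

Δv = 3.30 km/s

From Kepler's third law T² = 4π²r³/μ at r = 1.37×10^5 km, T = 4.11 days = 4.11 × 86400 s = 3.55104×10^5 s: μ = 4π²r³/T² = 8.05027×10^5 km³/s².
Transfer-ellipse semi-major axis a_t = (r₁ + r₂)/2 = (19400 + 1.370×10^5)/2 = 78200 km.
At r₁ the circular-orbit speed is v₁ = √(μ/r₁) = 6.441756 km/s.
Transfer-orbit speed at r₁ (vis-viva): v_p = √[μ(2/r₁ − 1/a_t)] = 8.526312 km/s.
First burn Δv₁ = |v_p − v₁| = 2.0846 km/s.
Circular speed at r₂: v₂ = √(μ/r₂) = 2.4241 km/s.
Transfer-orbit speed at r₂: v_a = √[μ(2/r₂ − 1/a_t)] = 1.2074 km/s.
Second burn Δv₂ = |v₂ − v_a| = 1.2167 km/s.
Total Δv = Δv₁ + Δv₂ = 3.301 km/s.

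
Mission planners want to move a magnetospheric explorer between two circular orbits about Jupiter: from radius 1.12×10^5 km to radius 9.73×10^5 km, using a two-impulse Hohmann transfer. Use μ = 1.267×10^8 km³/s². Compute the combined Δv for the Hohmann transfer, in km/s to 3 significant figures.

Transfer-ellipse semi-major axis a_t = (r₁ + r₂)/2 = (1.120×10^5 + 9.730×10^5)/2 = 5.425×10^5 km.
At r₁ the circular-orbit speed is v₁ = √(μ/r₁) = 33.63 km/s.
On the transfer ellipse at r₁, vis-viva gives v_p = √[μ(2/r₁ − 1/a_t)] = 45.04 km/s.
First burn Δv₁ = |v_p − v₁| = 11.41 km/s.
Circular speed at r₂: v₂ = √(μ/r₂) = 11.411 km/s.
Transfer-orbit speed at r₂: v_a = √[μ(2/r₂ − 1/a_t)] = 5.1849 km/s.
Second burn Δv₂ = |v₂ − v_a| = 6.226 km/s.
Total Δv = Δv₁ + Δv₂ = 17.64 km/s.

Δv = 17.6 km/s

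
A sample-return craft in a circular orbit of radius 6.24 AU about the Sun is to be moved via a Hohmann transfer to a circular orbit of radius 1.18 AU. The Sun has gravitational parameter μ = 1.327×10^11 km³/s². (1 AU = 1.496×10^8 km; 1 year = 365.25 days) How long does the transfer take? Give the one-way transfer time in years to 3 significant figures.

In km: r₁ = 6.24 × 1.496×10^8 = 9.33504×10^8 km; r₂ = 1.18 × 1.496×10^8 = 1.76528×10^8 km.
Transfer-ellipse semi-major axis a_t = (r₁ + r₂)/2 = (9.33504×10^8 + 1.76528×10^8)/2 = 5.55016×10^8 km.
Transfer time t = π√(a_t³/μ) = π√((5.55016×10^8)³ / 1.327×10^11) = 1.128×10^8 s.
Converting: 1.128×10^8 s ÷ 3.15576×10^7 s/year (365.25 × 86400) = 3.57 years.

t = 3.57 years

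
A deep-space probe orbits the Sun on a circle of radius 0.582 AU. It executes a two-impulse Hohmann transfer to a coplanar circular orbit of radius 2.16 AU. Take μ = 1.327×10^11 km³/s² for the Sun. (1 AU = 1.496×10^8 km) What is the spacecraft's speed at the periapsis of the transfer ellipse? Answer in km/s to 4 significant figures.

In km: r₁ = 0.582 × 1.496×10^8 = 8.70672×10^7 km; r₂ = 2.16 × 1.496×10^8 = 3.23136×10^8 km.
Transfer-ellipse semi-major axis a_t = (r₁ + r₂)/2 = (8.70672×10^7 + 3.23136×10^8)/2 = 2.051016×10^8 km.
At periapsis, r = 8.70672×10^7 km.
Applying v² = μ(2/r − 1/a_t): v = 49.00 km/s.

v = 49.00 km/s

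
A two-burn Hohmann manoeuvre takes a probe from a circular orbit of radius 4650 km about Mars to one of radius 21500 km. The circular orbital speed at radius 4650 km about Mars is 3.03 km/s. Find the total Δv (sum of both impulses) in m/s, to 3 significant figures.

From the circular-orbit relation v² = μ/r at r = 4650 km: μ = v²r = (3.03)² × 4650 = 42691.2 km³/s².
The Hohmann ellipse has a_t = (r₁ + r₂)/2 = 13075 km.
At r₁ the circular-orbit speed is v₁ = √(μ/r₁) = 3.0300 km/s.
Transfer-orbit speed at r₁ (vis-viva equation): v_p = √[μ(2/r₁ − 1/a_t)] = 3.8854 km/s.
First burn Δv₁ = |v_p − v₁| = 0.8554 km/s.
Circular speed at r₂: v₂ = √(μ/r₂) = 1.4091 km/s.
Transfer-orbit speed at r₂: v_a = √[μ(2/r₂ − 1/a_t)] = 0.84034 km/s.
Second burn Δv₂ = |v₂ − v_a| = 0.5688 km/s.
Total Δv = Δv₁ + Δv₂ = 1.424 km/s.

Δv = 1420 m/s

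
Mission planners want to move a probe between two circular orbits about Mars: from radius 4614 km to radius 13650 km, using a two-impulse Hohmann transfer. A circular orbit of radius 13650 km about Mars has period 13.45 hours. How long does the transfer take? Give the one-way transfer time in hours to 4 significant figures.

From Kepler's third law T² = 4π²r³/μ at r = 13650 km, T = 13.45 hours = 13.45 × 3600 s = 48420 s: μ = 4π²r³/T² = 42826.1 km³/s².
Transfer-ellipse semi-major axis a_t = (r₁ + r₂)/2 = (4614 + 13650)/2 = 9132 km.
By Kepler's third law the transfer-orbit period is T = 2π√(a_t³/μ), so t = T/2 = 13248 s.
Converting: 13248 s ÷ 3600 s/hour = 3.680 hours.

t = 3.680 hours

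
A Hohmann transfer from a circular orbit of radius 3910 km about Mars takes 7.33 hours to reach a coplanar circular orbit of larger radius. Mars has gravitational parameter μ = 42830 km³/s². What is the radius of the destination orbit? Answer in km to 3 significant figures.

r₂ = 25000 km

Transfer time t = 7.33 hours = 26388 s, and t = π√(a_t³/μ).
So a_t = (μ t²/π²)^(1/3) = (42830 × (26388)² / π²)^(1/3) = 14457 km.
Since a_t = (r₁ + r₂)/2, r₂ = 2a_t − r₁ = 2×14457 − 3910 = 25004 km.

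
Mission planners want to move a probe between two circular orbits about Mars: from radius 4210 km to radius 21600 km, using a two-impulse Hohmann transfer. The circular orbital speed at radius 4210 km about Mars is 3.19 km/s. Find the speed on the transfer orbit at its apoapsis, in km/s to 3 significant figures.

v = 0.804 km/s

From the circular-orbit relation v² = μ/r at r = 4210 km: μ = v²r = (3.19)² × 4210 = 42841.4 km³/s².
Semi-major axis of the transfer orbit: a_t = (4210 + 21600)/2 = 12905 km.
The apoapsis of the transfer ellipse is at r = 21600 km.
Applying v² = μ(2/r − 1/a_t): v = 0.8044 km/s.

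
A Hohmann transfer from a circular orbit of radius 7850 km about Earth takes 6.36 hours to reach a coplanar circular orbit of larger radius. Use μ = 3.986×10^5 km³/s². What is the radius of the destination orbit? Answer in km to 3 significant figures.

Transfer time t = 6.36 hours = 22896 s, and t = π√(a_t³/μ).
So a_t = (μ t²/π²)^(1/3) = (3.986×10^5 × (22896)² / π²)^(1/3) = 27664 km.
Since a_t = (r₁ + r₂)/2, r₂ = 2a_t − r₁ = 2×27664 − 7850 = 47478 km.

r₂ = 47500 km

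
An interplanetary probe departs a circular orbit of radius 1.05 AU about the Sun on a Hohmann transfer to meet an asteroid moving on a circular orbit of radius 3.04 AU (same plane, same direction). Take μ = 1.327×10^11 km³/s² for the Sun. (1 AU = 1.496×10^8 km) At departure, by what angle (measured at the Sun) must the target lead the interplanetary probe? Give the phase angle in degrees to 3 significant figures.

In km: r₁ = 1.05 × 1.496×10^8 = 1.5708×10^8 km; r₂ = 3.04 × 1.496×10^8 = 4.54784×10^8 km.
Transfer-ellipse semi-major axis a_t = (r₁ + r₂)/2 = (1.5708×10^8 + 4.54784×10^8)/2 = 3.05932×10^8 km.
The half-period of the transfer ellipse is t = π√(a_t³/μ) = 4.6148×10^7 s.
The target's mean motion on its circular orbit is ω₂ = √(μ/r₂³) = 3.7560×10^-8 rad/s.
Angle swept by the target during transfer: ω₂·t = 1.7333 rad = 99.31°.
The interplanetary probe traverses 180° on the transfer ellipse, so the target must lead by 180° − 99.31° = 80.7°.

φ = 80.7°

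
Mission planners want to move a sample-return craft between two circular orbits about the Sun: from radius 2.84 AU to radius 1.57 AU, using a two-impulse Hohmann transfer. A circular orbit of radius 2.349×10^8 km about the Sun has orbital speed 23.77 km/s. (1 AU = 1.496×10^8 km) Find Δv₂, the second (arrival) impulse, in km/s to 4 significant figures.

From the circular-orbit relation v² = μ/r at r = 2.349×10^8 km: μ = v²r = (23.77)² × 2.349×10^8 = 1.32722×10^11 km³/s².
In km: r₁ = 2.84 × 1.496×10^8 = 4.24864×10^8 km; r₂ = 1.57 × 1.496×10^8 = 2.34872×10^8 km.
Transfer-ellipse semi-major axis a_t = (r₁ + r₂)/2 = (4.24864×10^8 + 2.34872×10^8)/2 = 3.29868×10^8 km.
On the circular orbit at r = 2.34872×10^8 km, v_c = √(μ/r) = 23.771 km/s.
Transfer-orbit speed at the same r (vis-viva, a = a_t): v_t = √[μ(2/r − 1/a_t)] = 26.978 km/s.
Δv₂ = |v_t − v_c| = |26.978 − 23.771| = 3.207 km/s.

Δv₂ = 3.207 km/s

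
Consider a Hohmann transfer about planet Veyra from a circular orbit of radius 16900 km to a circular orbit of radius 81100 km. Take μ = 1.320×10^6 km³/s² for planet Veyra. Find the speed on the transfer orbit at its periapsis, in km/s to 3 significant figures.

Semi-major axis of the transfer orbit: a_t = (16900 + 81100)/2 = 49000 km.
The periapsis of the transfer ellipse is at r = 16900 km.
From the vis-viva equation, v = √[μ(2/r − 1/a_t)] = 11.37 km/s.

v = 11.4 km/s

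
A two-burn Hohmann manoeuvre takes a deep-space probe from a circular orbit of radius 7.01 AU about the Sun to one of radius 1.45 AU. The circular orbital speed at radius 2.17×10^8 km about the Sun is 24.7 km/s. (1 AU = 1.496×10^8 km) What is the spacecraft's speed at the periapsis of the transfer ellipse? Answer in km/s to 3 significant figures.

v = 31.8 km/s

From the circular-orbit relation v² = μ/r at r = 2.17×10^8 km: μ = v²r = (24.7)² × 2.17×10^8 = 1.32390×10^11 km³/s².
In km: r₁ = 7.01 × 1.496×10^8 = 1.048696×10^9 km; r₂ = 1.45 × 1.496×10^8 = 2.1692×10^8 km.
Transfer-ellipse semi-major axis a_t = (r₁ + r₂)/2 = (1.048696×10^9 + 2.1692×10^8)/2 = 6.32808×10^8 km.
At periapsis, r = 2.1692×10^8 km.
Vis-viva: v = √[μ(2/r − 1/a_t)] = √[1.32390×10^11 × (2/2.1692×10^8 − 1/6.32808×10^8)] = 31.80 km/s.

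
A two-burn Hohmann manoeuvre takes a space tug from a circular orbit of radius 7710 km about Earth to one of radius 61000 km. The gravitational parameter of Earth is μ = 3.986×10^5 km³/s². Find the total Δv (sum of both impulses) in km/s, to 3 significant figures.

Δv = 3.74 km/s

Transfer-ellipse semi-major axis a_t = (r₁ + r₂)/2 = (7710 + 61000)/2 = 34355 km.
At r₁ the circular-orbit speed is v₁ = √(μ/r₁) = 7.190 km/s.
Transfer-orbit speed at r₁ (vis-viva equation): v_p = √[μ(2/r₁ − 1/a_t)] = 9.581 km/s.
First burn Δv₁ = |v_p − v₁| = 2.391 km/s.
Circular speed at r₂: v₂ = √(μ/r₂) = 2.556 km/s.
Transfer-orbit speed at r₂: v_a = √[μ(2/r₂ − 1/a_t)] = 1.211 km/s.
Second burn Δv₂ = |v₂ − v_a| = 1.345 km/s.
Total Δv = Δv₁ + Δv₂ = 3.736 km/s.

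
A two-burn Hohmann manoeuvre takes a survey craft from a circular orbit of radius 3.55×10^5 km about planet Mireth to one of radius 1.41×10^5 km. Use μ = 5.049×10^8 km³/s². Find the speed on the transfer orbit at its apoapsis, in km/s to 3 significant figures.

Semi-major axis of the transfer orbit: a_t = (3.550×10^5 + 1.410×10^5)/2 = 2.480×10^5 km.
The apoapsis of the transfer ellipse is at r = 3.550×10^5 km.
From the vis-viva equation, v = √[μ(2/r − 1/a_t)] = 28.44 km/s.

v = 28.4 km/s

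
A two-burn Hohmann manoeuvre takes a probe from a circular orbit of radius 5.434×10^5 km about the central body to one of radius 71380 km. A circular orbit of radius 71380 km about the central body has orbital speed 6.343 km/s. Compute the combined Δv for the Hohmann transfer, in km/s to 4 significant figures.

From the circular-orbit relation v² = μ/r at r = 71380 km: μ = v²r = (6.343)² × 71380 = 2.87188×10^6 km³/s².
Transfer-ellipse semi-major axis a_t = (r₁ + r₂)/2 = (5.434×10^5 + 71380)/2 = 3.0739×10^5 km.
Circular speed at r₁: v₁ = √(μ/r₁) = √(2.87188×10^6/5.434×10^5) = 2.299 km/s.
On the transfer ellipse at r₁, vis-viva gives v_a = √[μ(2/r₁ − 1/a_t)] = 1.108 km/s.
First burn Δv₁ = |v_a − v₁| = 1.191 km/s.
Circular speed at r₂: v₂ = √(μ/r₂) = 6.343 km/s.
Transfer-orbit speed at r₂: v_p = √[μ(2/r₂ − 1/a_t)] = 8.434 km/s.
Second burn Δv₂ = |v₂ − v_p| = 2.091 km/s.
Δv = Δv₁ + Δv₂ = 1.191 + 2.091 = 3.282 km/s.

Δv = 3.282 km/s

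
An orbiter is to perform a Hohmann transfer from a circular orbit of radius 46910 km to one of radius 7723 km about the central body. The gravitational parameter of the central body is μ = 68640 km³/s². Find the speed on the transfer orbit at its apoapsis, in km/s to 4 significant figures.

Semi-major axis of the transfer orbit: a_t = (46910 + 7723)/2 = 27316.5 km.
The apoapsis of the transfer ellipse is at r = 46910 km.
From the vis-viva equation, v = √[μ(2/r − 1/a_t)] = 0.6432 km/s.

v = 0.6432 km/s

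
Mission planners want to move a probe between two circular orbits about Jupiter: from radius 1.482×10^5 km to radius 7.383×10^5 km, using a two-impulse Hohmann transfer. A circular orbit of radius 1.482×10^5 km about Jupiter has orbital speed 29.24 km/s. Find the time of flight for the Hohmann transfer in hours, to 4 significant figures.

t = 22.88 hours

From the circular-orbit relation v² = μ/r at r = 1.482×10^5 km: μ = v²r = (29.24)² × 1.482×10^5 = 1.26708×10^8 km³/s².
Semi-major axis of the transfer orbit: a_t = (1.482×10^5 + 7.383×10^5)/2 = 4.4325×10^5 km.
By Kepler's third law the transfer-orbit period is T = 2π√(a_t³/μ), so t = T/2 = 82360 s.
Converting: 82360 s ÷ 3600 s/hour = 22.88 hours.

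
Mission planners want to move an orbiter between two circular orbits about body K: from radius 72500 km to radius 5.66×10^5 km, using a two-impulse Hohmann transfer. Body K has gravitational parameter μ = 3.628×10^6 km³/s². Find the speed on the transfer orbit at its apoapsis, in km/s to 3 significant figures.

Semi-major axis of the transfer orbit: a_t = (72500 + 5.660×10^5)/2 = 3.1925×10^5 km.
At apoapsis, r = 5.660×10^5 km.
From the vis-viva equation, v = √[μ(2/r − 1/a_t)] = 1.207 km/s.

v = 1.21 km/s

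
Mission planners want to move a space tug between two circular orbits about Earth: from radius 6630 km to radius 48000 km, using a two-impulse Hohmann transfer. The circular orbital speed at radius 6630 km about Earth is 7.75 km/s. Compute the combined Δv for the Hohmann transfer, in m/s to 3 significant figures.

Δv = 3980 m/s

From the circular-orbit relation v² = μ/r at r = 6630 km: μ = v²r = (7.75)² × 6630 = 3.98214×10^5 km³/s².
Transfer-ellipse semi-major axis a_t = (r₁ + r₂)/2 = (6630 + 48000)/2 = 27315 km.
At r₁ the circular-orbit speed is v₁ = √(μ/r₁) = 7.7500 km/s.
On the transfer ellipse at r₁, vis-viva equation gives v_p = √[μ(2/r₁ − 1/a_t)] = 10.274 km/s.
First burn Δv₁ = |v_p − v₁| = 2.524 km/s.
At r₂, v₂ = √(μ/r₂) = 2.880 km/s.
Transfer-orbit speed at r₂: v_a = √[μ(2/r₂ − 1/a_t)] = 1.419 km/s.
Second burn Δv₂ = |v₂ − v_a| = 1.461 km/s.
Δv = Δv₁ + Δv₂ = 2.524 + 1.461 = 3.985 km/s.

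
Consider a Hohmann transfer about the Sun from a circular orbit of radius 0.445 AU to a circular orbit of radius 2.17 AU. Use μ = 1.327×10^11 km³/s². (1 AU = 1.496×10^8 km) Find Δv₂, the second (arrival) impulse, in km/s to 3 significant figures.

In km: r₁ = 0.445 × 1.496×10^8 = 6.6572×10^7 km; r₂ = 2.17 × 1.496×10^8 = 3.24632×10^8 km.
The Hohmann ellipse has a_t = (r₁ + r₂)/2 = 1.95602×10^8 km.
On the circular orbit at r = 3.24632×10^8 km, v_c = √(μ/r) = 20.218 km/s.
Vis-viva on the transfer ellipse at r = 3.24632×10^8 km gives v_t = √[μ(2/r − 1/a_t)] = 11.795 km/s.
Δv₂ = |v_t − v_c| = |11.795 − 20.218| = 8.423 km/s.

Δv₂ = 8.42 km/s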